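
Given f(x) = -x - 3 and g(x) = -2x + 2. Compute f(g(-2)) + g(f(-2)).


f(g(-2)) = -9
g(f(-2)) = 4
Sum = -5

-5


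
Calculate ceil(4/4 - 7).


4/4 = 1
1 - 7 = -6
ceil(-6) = -6

-6


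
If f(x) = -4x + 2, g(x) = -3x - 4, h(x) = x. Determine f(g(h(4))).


h(4) = 4
g(4) = -16
f(-16) = 66

66


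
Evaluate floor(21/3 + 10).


21/3 = 7
7 + 10 = 17
floor(17) = 17

17


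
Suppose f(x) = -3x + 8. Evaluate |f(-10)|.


f(-10) = 38
|38| = 38

38


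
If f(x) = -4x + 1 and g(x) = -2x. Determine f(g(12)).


g(12) = -24
f(-24) = 97

97


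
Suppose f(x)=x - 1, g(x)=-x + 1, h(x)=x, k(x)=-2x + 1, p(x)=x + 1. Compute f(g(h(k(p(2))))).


p(2) = 3
k(3) = -5
h(-5) = -5
g(-5) = 6
f(6) = 5

5


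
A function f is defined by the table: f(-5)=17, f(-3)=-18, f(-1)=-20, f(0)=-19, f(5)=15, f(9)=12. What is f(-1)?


Reading from the table at x = -1

-20


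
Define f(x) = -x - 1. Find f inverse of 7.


Solve -x - 1 = 7
x = (7 + 1) / (-1) = -8

-8


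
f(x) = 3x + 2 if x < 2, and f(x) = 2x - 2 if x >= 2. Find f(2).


2 satisfies x >= 2
f(2) = 2

2


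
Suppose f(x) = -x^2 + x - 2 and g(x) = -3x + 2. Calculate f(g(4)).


g(4) = -10
f(-10) = (-1)*(-10)^2 + 1*(-10) - 2 = -112

-112


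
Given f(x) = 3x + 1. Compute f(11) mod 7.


f(11) = 34
34 mod 7 = 6

6


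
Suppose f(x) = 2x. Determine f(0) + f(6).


f(0) = 0
f(6) = 12
Sum = 12

12


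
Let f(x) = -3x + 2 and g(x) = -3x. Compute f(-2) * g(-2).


f(-2) = 8
g(-2) = 6
Product = 48

48


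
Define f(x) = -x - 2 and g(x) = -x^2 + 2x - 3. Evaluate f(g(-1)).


g(-1) = -6
f(-6) = 4

4


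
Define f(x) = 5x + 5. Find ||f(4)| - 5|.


f(4) = 25
|25| = 25
|25 - 5| = 20

20


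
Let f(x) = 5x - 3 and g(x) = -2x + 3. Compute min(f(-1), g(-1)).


f(-1) = -8
g(-1) = 5
min = -8

-8


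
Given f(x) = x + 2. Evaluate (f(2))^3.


f(2) = 4
(4)^3 = 64

64


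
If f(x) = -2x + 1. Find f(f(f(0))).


f(0) = 1
f(1) = -1
f(-1) = 3

3


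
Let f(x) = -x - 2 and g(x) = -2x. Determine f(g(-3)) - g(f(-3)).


f(g(-3)) = -8
g(f(-3)) = -2
Difference = -6

-6


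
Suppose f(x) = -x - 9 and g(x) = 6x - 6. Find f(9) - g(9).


-66


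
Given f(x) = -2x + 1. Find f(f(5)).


f(5) = -9
f(-9) = 19

19


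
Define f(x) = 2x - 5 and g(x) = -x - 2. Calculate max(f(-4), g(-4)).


f(-4) = -13
g(-4) = 2
max = 2

2


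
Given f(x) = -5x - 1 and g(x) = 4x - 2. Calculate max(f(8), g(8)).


f(8) = -41
g(8) = 30
max = 30

30


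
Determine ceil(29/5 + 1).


7


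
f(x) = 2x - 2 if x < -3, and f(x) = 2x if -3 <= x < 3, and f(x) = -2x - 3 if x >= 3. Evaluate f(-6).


-6 satisfies x < -3
f(-6) = -14

-14


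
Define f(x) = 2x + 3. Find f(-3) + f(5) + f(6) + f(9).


f(-3) = -3
f(5) = 13
f(6) = 15
f(9) = 21
Sum = 46

46


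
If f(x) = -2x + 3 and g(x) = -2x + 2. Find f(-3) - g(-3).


1


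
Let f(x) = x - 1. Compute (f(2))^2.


f(2) = 1
(1)^2 = 1

1


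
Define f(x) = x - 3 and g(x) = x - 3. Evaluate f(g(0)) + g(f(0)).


f(g(0)) = -6
g(f(0)) = -6
Sum = -12

-12


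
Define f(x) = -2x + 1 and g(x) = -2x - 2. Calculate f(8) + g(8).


f(8) = -15
g(8) = -18
Sum = -33

-33


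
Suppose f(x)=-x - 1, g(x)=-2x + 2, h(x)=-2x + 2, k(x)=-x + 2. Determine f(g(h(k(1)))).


k(1) = 1
h(1) = 0
g(0) = 2
f(2) = -3

-3


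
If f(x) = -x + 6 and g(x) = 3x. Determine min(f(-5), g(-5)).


f(-5) = 11
g(-5) = -15
min = -15

-15


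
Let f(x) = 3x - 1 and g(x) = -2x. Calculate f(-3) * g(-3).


-60


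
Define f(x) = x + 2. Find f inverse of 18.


Solve x + 2 = 18
x = (18 - 2) / 1 = 16

16


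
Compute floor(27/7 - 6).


27/7 = 3.8571
3.8571 - 6 = -2.1429
floor(-2.1429) = -3

-3


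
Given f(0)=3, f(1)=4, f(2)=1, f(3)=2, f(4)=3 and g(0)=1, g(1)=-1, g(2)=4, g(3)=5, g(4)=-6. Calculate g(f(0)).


f(0) = 3
g(3) = 5

5


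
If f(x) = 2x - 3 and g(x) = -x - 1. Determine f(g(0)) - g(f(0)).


f(g(0)) = -5
g(f(0)) = 2
Difference = -7

-7


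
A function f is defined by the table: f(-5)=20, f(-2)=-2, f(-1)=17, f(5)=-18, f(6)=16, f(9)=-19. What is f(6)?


Reading from the table at x = 6

16


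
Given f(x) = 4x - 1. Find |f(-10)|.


f(-10) = -41
|-41| = 41

41


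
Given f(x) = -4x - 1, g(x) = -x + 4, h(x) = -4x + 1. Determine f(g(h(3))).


h(3) = -11
g(-11) = 15
f(15) = -61

-61


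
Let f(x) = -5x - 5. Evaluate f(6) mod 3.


f(6) = -35
-35 mod 3 = 1

1


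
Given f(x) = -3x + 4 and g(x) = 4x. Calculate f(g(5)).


g(5) = 20
f(20) = -56

-56


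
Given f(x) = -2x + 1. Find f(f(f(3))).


-21


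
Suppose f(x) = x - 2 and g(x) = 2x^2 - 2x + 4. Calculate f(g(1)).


g(1) = 4
f(4) = 2

2


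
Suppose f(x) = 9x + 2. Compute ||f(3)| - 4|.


f(3) = 29
|29| = 29
|29 - 4| = 25

25


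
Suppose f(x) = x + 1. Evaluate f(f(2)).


f(2) = 3
f(3) = 4

4


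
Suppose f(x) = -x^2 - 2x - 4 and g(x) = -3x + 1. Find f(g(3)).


g(3) = -8
f(-8) = (-1)*(-8)^2 - 2*(-8) - 4 = -52

-52


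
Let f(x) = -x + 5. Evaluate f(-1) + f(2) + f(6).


f(-1) = 6
f(2) = 3
f(6) = -1
Sum = 8

8


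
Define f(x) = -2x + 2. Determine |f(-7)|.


f(-7) = 16
|16| = 16

16


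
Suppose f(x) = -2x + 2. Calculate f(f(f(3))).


f(3) = -4
f(-4) = 10
f(10) = -18

-18


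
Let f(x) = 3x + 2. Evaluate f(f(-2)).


-10


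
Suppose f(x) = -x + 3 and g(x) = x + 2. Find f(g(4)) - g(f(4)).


f(g(4)) = -3
g(f(4)) = 1
Difference = -4

-4


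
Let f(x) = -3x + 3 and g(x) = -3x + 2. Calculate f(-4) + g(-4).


f(-4) = 15
g(-4) = 14
Sum = 29

29


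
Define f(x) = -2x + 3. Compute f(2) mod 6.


f(2) = -1
-1 mod 6 = 5

5


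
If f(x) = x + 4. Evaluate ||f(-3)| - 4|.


f(-3) = 1
|1| = 1
|1 - 4| = 3

3


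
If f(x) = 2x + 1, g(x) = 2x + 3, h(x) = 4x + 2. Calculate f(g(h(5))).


95


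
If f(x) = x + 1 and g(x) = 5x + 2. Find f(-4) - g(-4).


f(-4) = -3
g(-4) = -18
Difference = 15

15


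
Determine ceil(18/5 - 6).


18/5 = 3.6
3.6 - 6 = -2.4
ceil(-2.4) = -2

-2


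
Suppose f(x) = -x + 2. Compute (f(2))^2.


0


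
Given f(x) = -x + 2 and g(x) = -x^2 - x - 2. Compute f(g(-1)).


4


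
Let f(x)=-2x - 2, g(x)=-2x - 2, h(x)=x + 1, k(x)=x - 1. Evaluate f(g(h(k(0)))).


k(0) = -1
h(-1) = 0
g(0) = -2
f(-2) = 2

2


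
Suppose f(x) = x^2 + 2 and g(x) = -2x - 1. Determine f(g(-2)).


g(-2) = 3
f(3) = 1*(3)^2 + 2 = 11

11


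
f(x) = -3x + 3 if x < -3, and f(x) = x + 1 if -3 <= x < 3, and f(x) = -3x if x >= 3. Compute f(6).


6 satisfies x >= 3
f(6) = -18

-18


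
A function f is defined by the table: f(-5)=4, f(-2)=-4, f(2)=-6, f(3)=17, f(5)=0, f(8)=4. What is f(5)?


Reading from the table at x = 5

0


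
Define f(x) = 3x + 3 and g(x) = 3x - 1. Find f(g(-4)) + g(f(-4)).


f(g(-4)) = -36
g(f(-4)) = -28
Sum = -64

-64


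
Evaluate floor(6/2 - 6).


-3


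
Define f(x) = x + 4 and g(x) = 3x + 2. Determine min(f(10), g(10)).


f(10) = 14
g(10) = 32
min = 14

14


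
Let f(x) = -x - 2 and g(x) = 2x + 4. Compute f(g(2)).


g(2) = 8
f(8) = -10

-10


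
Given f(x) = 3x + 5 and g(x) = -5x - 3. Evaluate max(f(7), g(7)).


f(7) = 26
g(7) = -38
max = 26

26


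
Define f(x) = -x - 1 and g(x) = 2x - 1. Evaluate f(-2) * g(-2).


f(-2) = 1
g(-2) = -5
Product = -5

-5


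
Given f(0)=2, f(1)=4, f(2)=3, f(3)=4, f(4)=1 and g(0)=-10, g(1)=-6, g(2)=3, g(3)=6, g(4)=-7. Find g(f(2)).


f(2) = 3
g(3) = 6

6


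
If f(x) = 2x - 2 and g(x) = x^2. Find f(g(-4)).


g(-4) = 16
f(16) = 30

30


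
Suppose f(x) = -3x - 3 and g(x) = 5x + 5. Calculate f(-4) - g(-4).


f(-4) = 9
g(-4) = -15
Difference = 24

24


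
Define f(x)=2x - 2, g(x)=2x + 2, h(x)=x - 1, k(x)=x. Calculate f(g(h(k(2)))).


6


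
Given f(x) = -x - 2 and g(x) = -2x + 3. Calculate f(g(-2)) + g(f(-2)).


f(g(-2)) = -9
g(f(-2)) = 3
Sum = -6

-6


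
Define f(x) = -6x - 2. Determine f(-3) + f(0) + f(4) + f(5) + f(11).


f(-3) = 16
f(0) = -2
f(4) = -26
f(5) = -32
f(11) = -68
Sum = -112

-112


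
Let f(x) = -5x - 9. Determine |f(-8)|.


f(-8) = 31
|31| = 31

31


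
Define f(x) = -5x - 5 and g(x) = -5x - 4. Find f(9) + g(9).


f(9) = -50
g(9) = -49
Sum = -99

-99


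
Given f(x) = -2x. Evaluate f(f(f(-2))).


f(-2) = 4
f(4) = -8
f(-8) = 16

16


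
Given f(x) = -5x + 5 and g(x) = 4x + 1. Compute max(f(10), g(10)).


f(10) = -45
g(10) = 41
max = 41

41


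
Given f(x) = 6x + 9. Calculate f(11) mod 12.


f(11) = 75
75 mod 12 = 3

3


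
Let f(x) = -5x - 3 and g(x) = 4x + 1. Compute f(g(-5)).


g(-5) = -19
f(-19) = 92

92


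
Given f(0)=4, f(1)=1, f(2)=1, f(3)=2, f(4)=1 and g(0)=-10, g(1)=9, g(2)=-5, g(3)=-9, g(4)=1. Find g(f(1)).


9


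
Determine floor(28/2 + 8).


28/2 = 14
14 + 8 = 22
floor(22) = 22

22


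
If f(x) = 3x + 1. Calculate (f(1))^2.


f(1) = 4
(4)^2 = 16

16


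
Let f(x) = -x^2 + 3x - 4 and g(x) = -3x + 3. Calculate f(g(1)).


-4


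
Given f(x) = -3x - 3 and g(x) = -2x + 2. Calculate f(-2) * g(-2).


f(-2) = 3
g(-2) = 6
Product = 18

18


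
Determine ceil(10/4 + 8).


10/4 = 2.5
2.5 + 8 = 10.5
ceil(10.5) = 11

11


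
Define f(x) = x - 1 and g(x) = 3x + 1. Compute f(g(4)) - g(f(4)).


f(g(4)) = 12
g(f(4)) = 10
Difference = 2

2


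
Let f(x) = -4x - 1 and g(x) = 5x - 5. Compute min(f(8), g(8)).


-33


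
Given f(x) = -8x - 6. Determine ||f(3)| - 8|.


f(3) = -30
|-30| = 30
|30 - 8| = 22

22


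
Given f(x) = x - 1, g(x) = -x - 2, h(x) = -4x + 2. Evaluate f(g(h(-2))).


-13


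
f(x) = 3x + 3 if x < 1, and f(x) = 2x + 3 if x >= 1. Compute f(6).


6 satisfies x >= 1
f(6) = 15

15


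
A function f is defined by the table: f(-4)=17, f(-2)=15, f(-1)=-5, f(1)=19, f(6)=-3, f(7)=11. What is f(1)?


Reading from the table at x = 1

19


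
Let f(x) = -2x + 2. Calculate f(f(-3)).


f(-3) = 8
f(8) = -14

-14


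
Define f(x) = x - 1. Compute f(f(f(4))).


f(4) = 3
f(3) = 2
f(2) = 1

1


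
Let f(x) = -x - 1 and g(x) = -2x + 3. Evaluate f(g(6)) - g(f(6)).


f(g(6)) = 8
g(f(6)) = 17
Difference = -9

-9


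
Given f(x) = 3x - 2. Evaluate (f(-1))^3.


f(-1) = -5
(-5)^3 = -125

-125


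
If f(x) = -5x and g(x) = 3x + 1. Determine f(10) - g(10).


f(10) = -50
g(10) = 31
Difference = -81

-81


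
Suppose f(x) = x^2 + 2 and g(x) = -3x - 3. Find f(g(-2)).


g(-2) = 3
f(3) = 1*(3)^2 + 2 = 11

11


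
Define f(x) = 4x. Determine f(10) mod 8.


f(10) = 40
40 mod 8 = 0

0


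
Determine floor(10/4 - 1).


1


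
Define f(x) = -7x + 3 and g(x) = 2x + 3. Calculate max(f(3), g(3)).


9


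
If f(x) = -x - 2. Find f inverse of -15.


Solve -x - 2 = -15
x = (-15 + 2) / (-1) = 13

13


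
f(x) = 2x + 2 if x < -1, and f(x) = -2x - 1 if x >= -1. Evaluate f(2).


-5


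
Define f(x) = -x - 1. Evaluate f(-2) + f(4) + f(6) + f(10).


f(-2) = 1
f(4) = -5
f(6) = -7
f(10) = -11
Sum = -22

-22


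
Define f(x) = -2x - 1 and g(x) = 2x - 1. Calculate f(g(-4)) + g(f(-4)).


f(g(-4)) = 17
g(f(-4)) = 13
Sum = 30

30


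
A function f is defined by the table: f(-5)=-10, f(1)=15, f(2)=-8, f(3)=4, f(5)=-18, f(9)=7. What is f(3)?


Reading from the table at x = 3

4


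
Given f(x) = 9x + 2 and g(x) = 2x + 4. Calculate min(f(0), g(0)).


f(0) = 2
g(0) = 4
min = 2

2


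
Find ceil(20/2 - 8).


20/2 = 10
10 - 8 = 2
ceil(2) = 2

2


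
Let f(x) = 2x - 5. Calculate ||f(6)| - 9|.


f(6) = 7
|7| = 7
|7 - 9| = 2

2


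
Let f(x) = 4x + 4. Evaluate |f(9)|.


f(9) = 40
|40| = 40

40


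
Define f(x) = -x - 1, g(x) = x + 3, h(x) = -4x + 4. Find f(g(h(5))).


h(5) = -16
g(-16) = -13
f(-13) = 12

12


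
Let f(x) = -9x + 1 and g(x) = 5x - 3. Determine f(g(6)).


g(6) = 27
f(27) = -242

-242


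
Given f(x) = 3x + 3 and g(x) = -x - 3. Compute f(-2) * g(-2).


f(-2) = -3
g(-2) = -1
Product = 3

3


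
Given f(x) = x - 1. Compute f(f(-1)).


f(-1) = -2
f(-2) = -3

-3


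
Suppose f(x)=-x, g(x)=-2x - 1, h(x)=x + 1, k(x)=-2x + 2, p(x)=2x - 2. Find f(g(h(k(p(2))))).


p(2) = 2
k(2) = -2
h(-2) = -1
g(-1) = 1
f(1) = -1

-1


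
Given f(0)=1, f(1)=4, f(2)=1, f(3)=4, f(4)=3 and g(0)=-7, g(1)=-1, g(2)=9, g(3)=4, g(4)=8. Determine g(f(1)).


f(1) = 4
g(4) = 8

8


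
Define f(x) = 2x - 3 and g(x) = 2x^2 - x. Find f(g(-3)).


g(-3) = 21
f(21) = 39

39


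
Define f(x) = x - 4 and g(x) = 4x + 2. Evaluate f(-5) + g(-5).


f(-5) = -9
g(-5) = -18
Sum = -27

-27


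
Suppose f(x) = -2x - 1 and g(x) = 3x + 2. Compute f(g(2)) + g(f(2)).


f(g(2)) = -17
g(f(2)) = -13
Sum = -30

-30


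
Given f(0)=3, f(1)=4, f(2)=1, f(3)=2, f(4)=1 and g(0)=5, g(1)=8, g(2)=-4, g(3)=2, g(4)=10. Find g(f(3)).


-4


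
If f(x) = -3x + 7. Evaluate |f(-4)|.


f(-4) = 19
|19| = 19

19


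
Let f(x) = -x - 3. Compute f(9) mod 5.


f(9) = -12
-12 mod 5 = 3

3


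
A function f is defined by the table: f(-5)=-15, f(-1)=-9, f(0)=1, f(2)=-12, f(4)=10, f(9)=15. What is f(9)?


Reading from the table at x = 9

15


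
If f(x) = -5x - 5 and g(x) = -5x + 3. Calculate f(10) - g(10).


-8


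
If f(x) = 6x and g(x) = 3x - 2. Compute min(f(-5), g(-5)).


f(-5) = -30
g(-5) = -17
min = -30

-30


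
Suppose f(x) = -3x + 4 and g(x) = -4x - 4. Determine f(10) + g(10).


f(10) = -26
g(10) = -44
Sum = -70

-70


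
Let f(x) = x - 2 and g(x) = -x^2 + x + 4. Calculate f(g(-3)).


-10


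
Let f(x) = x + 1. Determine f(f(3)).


f(3) = 4
f(4) = 5

5


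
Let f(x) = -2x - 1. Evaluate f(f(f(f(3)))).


f(3) = -7
f(-7) = 13
f(13) = -27
f(-27) = 53

53


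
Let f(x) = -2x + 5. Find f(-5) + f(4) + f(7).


3


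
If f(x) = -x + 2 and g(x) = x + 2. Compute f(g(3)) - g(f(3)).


f(g(3)) = -3
g(f(3)) = 1
Difference = -4

-4


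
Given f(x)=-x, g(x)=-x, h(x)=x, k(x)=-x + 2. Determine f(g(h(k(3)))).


-1


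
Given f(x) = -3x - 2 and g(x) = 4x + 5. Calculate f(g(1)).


g(1) = 9
f(9) = -29

-29


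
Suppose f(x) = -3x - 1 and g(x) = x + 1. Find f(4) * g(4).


-65


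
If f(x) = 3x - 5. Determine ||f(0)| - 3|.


f(0) = -5
|-5| = 5
|5 - 3| = 2

2


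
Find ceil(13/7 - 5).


13/7 = 1.8571
1.8571 - 5 = -3.1429
ceil(-3.1429) = -3

-3


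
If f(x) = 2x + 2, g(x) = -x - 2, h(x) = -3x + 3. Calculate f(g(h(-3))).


h(-3) = 12
g(12) = -14
f(-14) = -26

-26


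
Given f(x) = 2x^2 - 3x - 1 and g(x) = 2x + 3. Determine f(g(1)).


g(1) = 5
f(5) = 2*(5)^2 - 3*(5) - 1 = 34

34


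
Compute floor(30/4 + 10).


30/4 = 7.5
7.5 + 10 = 17.5
floor(17.5) = 17

17


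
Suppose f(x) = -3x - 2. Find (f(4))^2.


f(4) = -14
(-14)^2 = 196

196


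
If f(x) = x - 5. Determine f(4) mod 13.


f(4) = -1
-1 mod 13 = 12

12


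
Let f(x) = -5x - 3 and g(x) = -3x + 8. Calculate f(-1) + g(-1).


13


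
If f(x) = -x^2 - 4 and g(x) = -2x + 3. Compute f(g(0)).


g(0) = 3
f(3) = (-1)*(3)^2 - 4 = -13

-13


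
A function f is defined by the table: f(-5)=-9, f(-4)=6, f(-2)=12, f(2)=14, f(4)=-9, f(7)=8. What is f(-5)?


Reading from the table at x = -5

-9


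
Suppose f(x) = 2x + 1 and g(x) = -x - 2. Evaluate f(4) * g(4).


f(4) = 9
g(4) = -6
Product = -54

-54


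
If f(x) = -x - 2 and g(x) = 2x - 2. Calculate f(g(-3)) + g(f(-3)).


f(g(-3)) = 6
g(f(-3)) = 0
Sum = 6

6


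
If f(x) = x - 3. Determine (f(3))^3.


f(3) = 0
(0)^3 = 0

0


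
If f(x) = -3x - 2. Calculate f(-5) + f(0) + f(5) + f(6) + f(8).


f(-5) = 13
f(0) = -2
f(5) = -17
f(6) = -20
f(8) = -26
Sum = -52

-52


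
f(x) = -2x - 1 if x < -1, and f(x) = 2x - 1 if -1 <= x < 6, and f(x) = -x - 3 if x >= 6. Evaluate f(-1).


-1 satisfies -1 <= x < 6
f(-1) = -3

-3


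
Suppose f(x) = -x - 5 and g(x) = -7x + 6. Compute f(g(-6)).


-53


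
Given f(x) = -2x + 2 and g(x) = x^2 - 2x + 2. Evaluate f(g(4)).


g(4) = 10
f(10) = -18

-18


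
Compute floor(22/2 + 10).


22/2 = 11
11 + 10 = 21
floor(21) = 21

21


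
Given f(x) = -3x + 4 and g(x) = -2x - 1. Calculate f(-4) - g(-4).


f(-4) = 16
g(-4) = 7
Difference = 9

9


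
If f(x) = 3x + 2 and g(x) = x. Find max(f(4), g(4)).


f(4) = 14
g(4) = 4
max = 14

14


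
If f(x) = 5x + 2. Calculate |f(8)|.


f(8) = 42
|42| = 42

42


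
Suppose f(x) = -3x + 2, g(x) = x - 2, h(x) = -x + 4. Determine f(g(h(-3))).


h(-3) = 7
g(7) = 5
f(5) = -13

-13


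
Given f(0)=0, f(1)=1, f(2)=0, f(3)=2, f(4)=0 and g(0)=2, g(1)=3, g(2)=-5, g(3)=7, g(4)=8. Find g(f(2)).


f(2) = 0
g(0) = 2

2


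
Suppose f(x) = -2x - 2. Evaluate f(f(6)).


f(6) = -14
f(-14) = 26

26


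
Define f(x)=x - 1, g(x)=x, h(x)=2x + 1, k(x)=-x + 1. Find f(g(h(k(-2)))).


k(-2) = 3
h(3) = 7
g(7) = 7
f(7) = 6

6


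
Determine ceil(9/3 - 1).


9/3 = 3
3 - 1 = 2
ceil(2) = 2

2


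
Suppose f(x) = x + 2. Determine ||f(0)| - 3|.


f(0) = 2
|2| = 2
|2 - 3| = 1

1


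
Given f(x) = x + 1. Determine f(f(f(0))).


f(0) = 1
f(1) = 2
f(2) = 3

3


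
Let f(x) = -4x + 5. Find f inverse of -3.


2


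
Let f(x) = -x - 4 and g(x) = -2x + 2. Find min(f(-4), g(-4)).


f(-4) = 0
g(-4) = 10
min = 0

0


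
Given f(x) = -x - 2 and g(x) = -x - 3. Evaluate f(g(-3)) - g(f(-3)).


f(g(-3)) = -2
g(f(-3)) = -4
Difference = 2

2


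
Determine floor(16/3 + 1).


16/3 = 5.3333
5.3333 + 1 = 6.3333
floor(6.3333) = 6

6


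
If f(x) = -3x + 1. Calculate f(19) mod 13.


f(19) = -56
-56 mod 13 = 9

9


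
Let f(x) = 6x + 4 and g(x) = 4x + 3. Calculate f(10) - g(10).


f(10) = 64
g(10) = 43
Difference = 21

21


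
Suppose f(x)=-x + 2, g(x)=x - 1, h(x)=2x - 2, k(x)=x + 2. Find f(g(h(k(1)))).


k(1) = 3
h(3) = 4
g(4) = 3
f(3) = -1

-1


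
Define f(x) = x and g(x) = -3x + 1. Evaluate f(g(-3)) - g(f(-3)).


f(g(-3)) = 10
g(f(-3)) = 10
Difference = 0

0


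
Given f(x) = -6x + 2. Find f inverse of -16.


Solve -6x + 2 = -16
x = (-16 - 2) / (-6) = 3

3


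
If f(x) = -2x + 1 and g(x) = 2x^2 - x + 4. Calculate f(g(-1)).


g(-1) = 7
f(7) = -13

-13


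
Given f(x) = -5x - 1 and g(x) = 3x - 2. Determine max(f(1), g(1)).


f(1) = -6
g(1) = 1
max = 1

1


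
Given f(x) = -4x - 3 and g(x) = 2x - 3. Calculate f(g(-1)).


g(-1) = -5
f(-5) = 17

17


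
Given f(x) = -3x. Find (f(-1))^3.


f(-1) = 3
(3)^3 = 27

27


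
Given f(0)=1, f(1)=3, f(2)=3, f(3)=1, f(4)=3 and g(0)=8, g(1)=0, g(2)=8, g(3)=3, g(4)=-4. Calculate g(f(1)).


3


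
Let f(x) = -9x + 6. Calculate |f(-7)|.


f(-7) = 69
|69| = 69

69


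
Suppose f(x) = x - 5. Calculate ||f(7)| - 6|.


f(7) = 2
|2| = 2
|2 - 6| = 4

4


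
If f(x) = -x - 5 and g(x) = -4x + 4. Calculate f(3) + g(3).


f(3) = -8
g(3) = -8
Sum = -16

-16


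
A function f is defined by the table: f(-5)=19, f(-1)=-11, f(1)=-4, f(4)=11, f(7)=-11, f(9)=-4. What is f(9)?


Reading from the table at x = 9

-4


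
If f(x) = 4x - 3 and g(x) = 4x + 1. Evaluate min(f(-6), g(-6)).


f(-6) = -27
g(-6) = -23
min = -27

-27


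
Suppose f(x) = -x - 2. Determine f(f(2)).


f(2) = -4
f(-4) = 2

2


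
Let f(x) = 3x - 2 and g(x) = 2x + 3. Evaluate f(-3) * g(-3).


33


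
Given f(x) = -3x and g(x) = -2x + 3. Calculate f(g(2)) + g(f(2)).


18


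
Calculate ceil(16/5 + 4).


8


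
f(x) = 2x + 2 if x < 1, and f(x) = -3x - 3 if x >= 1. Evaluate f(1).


1 satisfies x >= 1
f(1) = -6

-6


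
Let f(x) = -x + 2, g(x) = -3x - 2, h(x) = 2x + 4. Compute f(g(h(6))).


52


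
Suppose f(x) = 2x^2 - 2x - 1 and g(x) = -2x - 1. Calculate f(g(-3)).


g(-3) = 5
f(5) = 2*(5)^2 - 2*(5) - 1 = 39

39


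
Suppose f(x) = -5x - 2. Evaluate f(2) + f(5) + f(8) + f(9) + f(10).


-180


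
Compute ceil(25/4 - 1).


25/4 = 6.25
6.25 - 1 = 5.25
ceil(5.25) = 6

6


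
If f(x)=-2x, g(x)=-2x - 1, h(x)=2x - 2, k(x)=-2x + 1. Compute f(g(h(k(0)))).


k(0) = 1
h(1) = 0
g(0) = -1
f(-1) = 2

2


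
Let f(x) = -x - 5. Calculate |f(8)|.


f(8) = -13
|-13| = 13

13


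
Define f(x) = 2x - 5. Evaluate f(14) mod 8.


f(14) = 23
23 mod 8 = 7

7


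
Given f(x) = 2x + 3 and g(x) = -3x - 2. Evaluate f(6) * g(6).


-300


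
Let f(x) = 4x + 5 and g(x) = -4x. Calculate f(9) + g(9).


f(9) = 41
g(9) = -36
Sum = 5

5


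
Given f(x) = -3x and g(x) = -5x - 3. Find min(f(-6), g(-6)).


f(-6) = 18
g(-6) = 27
min = 18

18


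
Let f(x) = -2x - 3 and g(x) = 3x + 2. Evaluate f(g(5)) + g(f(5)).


-74


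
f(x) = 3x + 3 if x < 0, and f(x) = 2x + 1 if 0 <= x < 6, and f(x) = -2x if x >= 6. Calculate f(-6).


-6 satisfies x < 0
f(-6) = -15

-15


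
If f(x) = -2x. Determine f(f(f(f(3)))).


f(3) = -6
f(-6) = 12
f(12) = -24
f(-24) = 48

48


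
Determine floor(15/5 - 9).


15/5 = 3
3 - 9 = -6
floor(-6) = -6

-6


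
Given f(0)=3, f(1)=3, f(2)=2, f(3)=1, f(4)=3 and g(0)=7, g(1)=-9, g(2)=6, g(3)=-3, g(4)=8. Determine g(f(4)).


f(4) = 3
g(3) = -3

-3


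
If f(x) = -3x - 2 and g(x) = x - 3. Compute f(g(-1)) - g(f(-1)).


f(g(-1)) = 10
g(f(-1)) = -2
Difference = 12

12


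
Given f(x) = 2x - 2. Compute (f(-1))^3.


f(-1) = -4
(-4)^3 = -64

-64


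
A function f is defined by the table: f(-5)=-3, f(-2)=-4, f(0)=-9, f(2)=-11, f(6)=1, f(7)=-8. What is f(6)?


Reading from the table at x = 6

1


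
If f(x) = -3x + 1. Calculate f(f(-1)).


f(-1) = 4
f(4) = -11

-11


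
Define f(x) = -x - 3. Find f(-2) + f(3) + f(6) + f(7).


f(-2) = -1
f(3) = -6
f(6) = -9
f(7) = -10
Sum = -26

-26


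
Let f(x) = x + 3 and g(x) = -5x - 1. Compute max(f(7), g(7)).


f(7) = 10
g(7) = -36
max = 10

10


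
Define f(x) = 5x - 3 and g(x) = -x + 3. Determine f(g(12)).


-48


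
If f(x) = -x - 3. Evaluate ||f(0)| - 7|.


f(0) = -3
|-3| = 3
|3 - 7| = 4

4


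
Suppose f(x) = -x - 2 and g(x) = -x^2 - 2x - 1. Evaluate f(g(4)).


g(4) = -25
f(-25) = 23

23


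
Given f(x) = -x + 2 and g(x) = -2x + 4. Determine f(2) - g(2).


f(2) = 0
g(2) = 0
Difference = 0

0


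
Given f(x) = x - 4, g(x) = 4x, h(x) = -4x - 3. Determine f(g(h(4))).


h(4) = -19
g(-19) = -76
f(-76) = -80

-80


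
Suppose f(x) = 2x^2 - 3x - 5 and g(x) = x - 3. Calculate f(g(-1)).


g(-1) = -4
f(-4) = 2*(-4)^2 - 3*(-4) - 5 = 39

39


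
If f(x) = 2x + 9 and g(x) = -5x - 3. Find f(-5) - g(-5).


f(-5) = -1
g(-5) = 22
Difference = -23

-23


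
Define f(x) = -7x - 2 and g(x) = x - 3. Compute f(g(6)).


g(6) = 3
f(3) = -23

-23


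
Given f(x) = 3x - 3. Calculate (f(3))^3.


f(3) = 6
(6)^3 = 216

216


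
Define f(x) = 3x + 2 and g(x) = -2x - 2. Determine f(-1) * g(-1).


f(-1) = -1
g(-1) = 0
Product = 0

0


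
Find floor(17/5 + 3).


6


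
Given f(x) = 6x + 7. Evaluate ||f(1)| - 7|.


f(1) = 13
|13| = 13
|13 - 7| = 6

6


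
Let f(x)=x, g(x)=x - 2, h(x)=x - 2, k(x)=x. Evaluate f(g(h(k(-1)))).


k(-1) = -1
h(-1) = -3
g(-3) = -5
f(-5) = -5

-5


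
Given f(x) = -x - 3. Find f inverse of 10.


Solve -x - 3 = 10
x = (10 + 3) / (-1) = -13

-13


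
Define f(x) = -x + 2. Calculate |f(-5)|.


f(-5) = 7
|7| = 7

7


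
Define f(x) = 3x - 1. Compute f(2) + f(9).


f(2) = 5
f(9) = 26
Sum = 31

31


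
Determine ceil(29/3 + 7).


29/3 = 9.6667
9.6667 + 7 = 16.6667
ceil(16.6667) = 17

17


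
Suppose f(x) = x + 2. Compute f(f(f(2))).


f(2) = 4
f(4) = 6
f(6) = 8

8


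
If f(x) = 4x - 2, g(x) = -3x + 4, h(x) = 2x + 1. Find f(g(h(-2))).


50


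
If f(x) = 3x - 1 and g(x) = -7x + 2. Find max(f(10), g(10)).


f(10) = 29
g(10) = -68
max = 29

29


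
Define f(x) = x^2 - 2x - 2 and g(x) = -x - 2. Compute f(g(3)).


g(3) = -5
f(-5) = 1*(-5)^2 - 2*(-5) - 2 = 33

33


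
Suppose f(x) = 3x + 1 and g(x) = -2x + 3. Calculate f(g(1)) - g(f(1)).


f(g(1)) = 4
g(f(1)) = -5
Difference = 9

9


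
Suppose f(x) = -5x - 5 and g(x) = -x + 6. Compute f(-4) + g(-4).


f(-4) = 15
g(-4) = 10
Sum = 25

25


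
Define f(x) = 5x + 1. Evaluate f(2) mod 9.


f(2) = 11
11 mod 9 = 2

2


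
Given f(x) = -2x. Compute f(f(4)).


f(4) = -8
f(-8) = 16

16


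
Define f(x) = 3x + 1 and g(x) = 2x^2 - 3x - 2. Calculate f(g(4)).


55


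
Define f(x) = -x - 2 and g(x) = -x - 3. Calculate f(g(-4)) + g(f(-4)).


f(g(-4)) = -3
g(f(-4)) = -5
Sum = -8

-8


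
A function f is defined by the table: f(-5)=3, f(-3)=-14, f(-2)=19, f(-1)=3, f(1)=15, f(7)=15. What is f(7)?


Reading from the table at x = 7

15


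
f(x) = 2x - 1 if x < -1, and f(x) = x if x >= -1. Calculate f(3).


3 satisfies x >= -1
f(3) = 3

3


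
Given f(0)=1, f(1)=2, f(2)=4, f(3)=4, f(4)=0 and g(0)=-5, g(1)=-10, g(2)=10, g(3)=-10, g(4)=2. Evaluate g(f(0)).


f(0) = 1
g(1) = -10

-10


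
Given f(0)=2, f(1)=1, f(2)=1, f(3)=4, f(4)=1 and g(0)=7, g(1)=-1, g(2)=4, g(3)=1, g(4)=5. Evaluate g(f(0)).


f(0) = 2
g(2) = 4

4


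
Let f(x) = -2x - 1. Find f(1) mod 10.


f(1) = -3
-3 mod 10 = 7

7


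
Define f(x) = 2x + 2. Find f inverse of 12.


Solve 2x + 2 = 12
x = (12 - 2) / 2 = 5

5


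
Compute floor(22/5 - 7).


22/5 = 4.4
4.4 - 7 = -2.6
floor(-2.6) = -3

-3


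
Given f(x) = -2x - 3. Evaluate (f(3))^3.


f(3) = -9
(-9)^3 = -729

-729


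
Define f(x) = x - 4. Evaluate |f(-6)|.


f(-6) = -10
|-10| = 10

10


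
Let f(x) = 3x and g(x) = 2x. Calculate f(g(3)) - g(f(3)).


f(g(3)) = 18
g(f(3)) = 18
Difference = 0

0


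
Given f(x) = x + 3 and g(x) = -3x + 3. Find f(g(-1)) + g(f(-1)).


f(g(-1)) = 9
g(f(-1)) = -3
Sum = 6

6


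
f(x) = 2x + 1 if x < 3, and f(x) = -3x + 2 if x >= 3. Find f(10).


10 satisfies x >= 3
f(10) = -28

-28


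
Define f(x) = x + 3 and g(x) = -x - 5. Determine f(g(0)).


-2


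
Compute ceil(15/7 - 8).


15/7 = 2.1429
2.1429 - 8 = -5.8571
ceil(-5.8571) = -5

-5


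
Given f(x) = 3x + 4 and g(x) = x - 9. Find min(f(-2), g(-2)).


-11


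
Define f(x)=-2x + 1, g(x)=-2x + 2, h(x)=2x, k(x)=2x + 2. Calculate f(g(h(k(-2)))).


k(-2) = -2
h(-2) = -4
g(-4) = 10
f(10) = -19

-19


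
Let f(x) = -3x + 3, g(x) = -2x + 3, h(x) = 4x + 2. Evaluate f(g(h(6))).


h(6) = 26
g(26) = -49
f(-49) = 150

150


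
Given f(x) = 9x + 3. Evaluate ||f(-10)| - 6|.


f(-10) = -87
|-87| = 87
|87 - 6| = 81

81


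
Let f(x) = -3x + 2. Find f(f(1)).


f(1) = -1
f(-1) = 5

5


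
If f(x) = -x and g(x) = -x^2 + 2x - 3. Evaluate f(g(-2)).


g(-2) = -11
f(-11) = 11

11


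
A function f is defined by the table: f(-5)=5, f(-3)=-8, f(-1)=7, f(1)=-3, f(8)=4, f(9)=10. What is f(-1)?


Reading from the table at x = -1

7


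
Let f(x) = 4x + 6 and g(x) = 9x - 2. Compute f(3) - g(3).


-7


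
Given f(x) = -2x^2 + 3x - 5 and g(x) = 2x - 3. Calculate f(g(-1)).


g(-1) = -5
f(-5) = (-2)*(-5)^2 + 3*(-5) - 5 = -70

-70


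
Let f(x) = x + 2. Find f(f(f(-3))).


f(-3) = -1
f(-1) = 1
f(1) = 3

3


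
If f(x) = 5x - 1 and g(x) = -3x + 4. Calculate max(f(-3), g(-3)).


f(-3) = -16
g(-3) = 13
max = 13

13


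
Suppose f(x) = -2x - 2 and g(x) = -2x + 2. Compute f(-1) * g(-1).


0


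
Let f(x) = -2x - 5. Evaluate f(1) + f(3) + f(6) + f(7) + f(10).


f(1) = -7
f(3) = -11
f(6) = -17
f(7) = -19
f(10) = -25
Sum = -79

-79


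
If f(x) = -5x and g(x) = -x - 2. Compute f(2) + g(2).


f(2) = -10
g(2) = -4
Sum = -14

-14


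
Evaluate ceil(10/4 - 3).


10/4 = 2.5
2.5 - 3 = -0.5
ceil(-0.5) = 0

0


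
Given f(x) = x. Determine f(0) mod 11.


f(0) = 0
0 mod 11 = 0

0


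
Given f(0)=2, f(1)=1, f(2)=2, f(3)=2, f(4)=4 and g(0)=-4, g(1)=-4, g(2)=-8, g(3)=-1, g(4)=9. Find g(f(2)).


f(2) = 2
g(2) = -8

-8


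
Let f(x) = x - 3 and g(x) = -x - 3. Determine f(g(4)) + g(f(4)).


f(g(4)) = -10
g(f(4)) = -4
Sum = -14

-14


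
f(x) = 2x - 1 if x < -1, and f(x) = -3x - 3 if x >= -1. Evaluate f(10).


-33


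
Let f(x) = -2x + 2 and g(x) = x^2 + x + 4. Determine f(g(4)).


g(4) = 24
f(24) = -46

-46


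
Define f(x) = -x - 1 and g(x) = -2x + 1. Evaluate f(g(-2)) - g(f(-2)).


f(g(-2)) = -6
g(f(-2)) = -1
Difference = -5

-5


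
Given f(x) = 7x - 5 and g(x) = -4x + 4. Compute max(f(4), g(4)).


f(4) = 23
g(4) = -12
max = 23

23


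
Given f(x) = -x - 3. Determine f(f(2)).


f(2) = -5
f(-5) = 2

2


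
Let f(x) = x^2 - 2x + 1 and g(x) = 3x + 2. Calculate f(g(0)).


g(0) = 2
f(2) = 1*(2)^2 - 2*(2) + 1 = 1

1


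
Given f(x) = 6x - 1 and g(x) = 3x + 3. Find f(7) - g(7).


f(7) = 41
g(7) = 24
Difference = 17

17


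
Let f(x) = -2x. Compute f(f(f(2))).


f(2) = -4
f(-4) = 8
f(8) = -16

-16


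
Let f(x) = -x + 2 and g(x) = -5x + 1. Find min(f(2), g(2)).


f(2) = 0
g(2) = -9
min = -9

-9


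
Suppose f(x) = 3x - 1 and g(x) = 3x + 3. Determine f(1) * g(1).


f(1) = 2
g(1) = 6
Product = 12

12


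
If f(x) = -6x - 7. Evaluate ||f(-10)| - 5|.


f(-10) = 53
|53| = 53
|53 - 5| = 48

48


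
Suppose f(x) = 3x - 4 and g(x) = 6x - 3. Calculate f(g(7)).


g(7) = 39
f(39) = 113

113


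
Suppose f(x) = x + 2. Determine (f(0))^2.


4


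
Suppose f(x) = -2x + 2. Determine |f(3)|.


4


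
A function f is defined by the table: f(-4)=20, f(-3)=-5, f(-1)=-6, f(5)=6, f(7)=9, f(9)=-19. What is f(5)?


6


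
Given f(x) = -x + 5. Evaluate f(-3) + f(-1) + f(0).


f(-3) = 8
f(-1) = 6
f(0) = 5
Sum = 19

19


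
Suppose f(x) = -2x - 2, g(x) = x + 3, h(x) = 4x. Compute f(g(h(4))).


h(4) = 16
g(16) = 19
f(19) = -40

-40


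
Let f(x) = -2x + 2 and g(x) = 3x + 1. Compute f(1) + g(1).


f(1) = 0
g(1) = 4
Sum = 4

4


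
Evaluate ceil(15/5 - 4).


-1


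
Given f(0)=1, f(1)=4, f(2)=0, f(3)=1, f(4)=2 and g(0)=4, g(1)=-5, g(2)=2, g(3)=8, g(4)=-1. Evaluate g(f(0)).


f(0) = 1
g(1) = -5

-5


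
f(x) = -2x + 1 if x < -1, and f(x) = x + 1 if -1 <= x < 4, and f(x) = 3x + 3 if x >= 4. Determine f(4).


4 satisfies x >= 4
f(4) = 15

15


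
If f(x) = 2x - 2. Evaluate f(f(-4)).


-22


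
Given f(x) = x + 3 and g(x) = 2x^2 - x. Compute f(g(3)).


g(3) = 15
f(15) = 18

18


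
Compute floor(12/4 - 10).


12/4 = 3
3 - 10 = -7
floor(-7) = -7

-7


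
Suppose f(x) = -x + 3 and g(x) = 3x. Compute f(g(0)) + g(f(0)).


f(g(0)) = 3
g(f(0)) = 9
Sum = 12

12


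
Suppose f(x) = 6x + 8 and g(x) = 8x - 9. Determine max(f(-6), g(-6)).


-28


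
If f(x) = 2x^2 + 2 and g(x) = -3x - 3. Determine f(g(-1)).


g(-1) = 0
f(0) = 2*(0)^2 + 2 = 2

2


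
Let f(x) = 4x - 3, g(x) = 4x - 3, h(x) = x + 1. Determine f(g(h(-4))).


h(-4) = -3
g(-3) = -15
f(-15) = -63

-63


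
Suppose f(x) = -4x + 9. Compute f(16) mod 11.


f(16) = -55
-55 mod 11 = 0

0


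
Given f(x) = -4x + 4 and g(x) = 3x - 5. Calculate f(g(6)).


g(6) = 13
f(13) = -48

-48


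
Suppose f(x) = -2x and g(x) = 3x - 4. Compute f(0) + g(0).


f(0) = 0
g(0) = -4
Sum = -4

-4


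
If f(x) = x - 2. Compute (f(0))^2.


4


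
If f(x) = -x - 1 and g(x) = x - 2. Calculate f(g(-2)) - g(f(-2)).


f(g(-2)) = 3
g(f(-2)) = -1
Difference = 4

4


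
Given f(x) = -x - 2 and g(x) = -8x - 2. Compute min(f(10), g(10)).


f(10) = -12
g(10) = -82
min = -82

-82


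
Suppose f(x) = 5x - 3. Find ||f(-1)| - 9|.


f(-1) = -8
|-8| = 8
|8 - 9| = 1

1


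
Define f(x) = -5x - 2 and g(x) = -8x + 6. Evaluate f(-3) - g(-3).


f(-3) = 13
g(-3) = 30
Difference = -17

-17


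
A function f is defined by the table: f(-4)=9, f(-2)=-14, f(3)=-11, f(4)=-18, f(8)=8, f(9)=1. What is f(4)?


Reading from the table at x = 4

-18


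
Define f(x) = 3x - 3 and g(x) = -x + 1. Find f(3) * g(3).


f(3) = 6
g(3) = -2
Product = -12

-12


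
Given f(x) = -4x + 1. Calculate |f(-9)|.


f(-9) = 37
|37| = 37

37


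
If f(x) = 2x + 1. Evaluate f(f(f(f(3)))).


f(3) = 7
f(7) = 15
f(15) = 31
f(31) = 63

63


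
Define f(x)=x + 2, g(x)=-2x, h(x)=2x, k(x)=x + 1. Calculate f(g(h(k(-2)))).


k(-2) = -1
h(-1) = -2
g(-2) = 4
f(4) = 6

6


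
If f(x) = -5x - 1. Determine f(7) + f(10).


f(7) = -36
f(10) = -51
Sum = -87

-87


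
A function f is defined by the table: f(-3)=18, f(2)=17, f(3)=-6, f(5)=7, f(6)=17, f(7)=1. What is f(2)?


Reading from the table at x = 2

17


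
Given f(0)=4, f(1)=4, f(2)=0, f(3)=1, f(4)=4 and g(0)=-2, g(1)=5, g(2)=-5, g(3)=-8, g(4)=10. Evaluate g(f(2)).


f(2) = 0
g(0) = -2

-2


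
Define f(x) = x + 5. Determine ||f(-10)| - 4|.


f(-10) = -5
|-5| = 5
|5 - 4| = 1

1


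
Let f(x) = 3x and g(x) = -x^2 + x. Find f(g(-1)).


g(-1) = -2
f(-2) = -6

-6


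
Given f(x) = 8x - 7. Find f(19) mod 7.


5


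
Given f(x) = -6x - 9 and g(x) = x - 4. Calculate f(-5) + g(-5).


f(-5) = 21
g(-5) = -9
Sum = 12

12


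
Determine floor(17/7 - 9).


17/7 = 2.4286
2.4286 - 9 = -6.5714
floor(-6.5714) = -7

-7


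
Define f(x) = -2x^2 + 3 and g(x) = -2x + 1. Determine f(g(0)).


g(0) = 1
f(1) = (-2)*(1)^2 + 3 = 1

1


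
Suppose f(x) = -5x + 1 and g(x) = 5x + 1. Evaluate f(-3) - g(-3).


f(-3) = 16
g(-3) = -14
Difference = 30

30


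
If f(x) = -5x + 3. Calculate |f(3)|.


12


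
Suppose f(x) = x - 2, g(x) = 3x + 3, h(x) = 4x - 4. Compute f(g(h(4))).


h(4) = 12
g(12) = 39
f(39) = 37

37


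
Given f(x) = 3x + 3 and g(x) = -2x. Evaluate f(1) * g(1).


f(1) = 6
g(1) = -2
Product = -12

-12


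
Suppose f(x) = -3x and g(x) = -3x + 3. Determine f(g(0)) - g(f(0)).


f(g(0)) = -9
g(f(0)) = 3
Difference = -12

-12


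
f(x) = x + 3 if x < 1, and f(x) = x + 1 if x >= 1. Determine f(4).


5


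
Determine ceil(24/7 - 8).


24/7 = 3.4286
3.4286 - 8 = -4.5714
ceil(-4.5714) = -4

-4


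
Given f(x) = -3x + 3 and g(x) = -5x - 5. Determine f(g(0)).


18


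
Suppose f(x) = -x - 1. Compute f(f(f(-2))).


f(-2) = 1
f(1) = -2
f(-2) = 1

1


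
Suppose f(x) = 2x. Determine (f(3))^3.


f(3) = 6
(6)^3 = 216

216


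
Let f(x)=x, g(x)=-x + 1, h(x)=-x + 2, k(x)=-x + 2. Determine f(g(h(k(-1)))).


k(-1) = 3
h(3) = -1
g(-1) = 2
f(2) = 2

2


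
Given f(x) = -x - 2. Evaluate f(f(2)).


2


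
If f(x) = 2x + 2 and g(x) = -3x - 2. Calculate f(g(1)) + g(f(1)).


f(g(1)) = -8
g(f(1)) = -14
Sum = -22

-22


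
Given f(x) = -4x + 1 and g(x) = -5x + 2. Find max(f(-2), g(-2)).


12


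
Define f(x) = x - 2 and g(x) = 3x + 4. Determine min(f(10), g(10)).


f(10) = 8
g(10) = 34
min = 8

8


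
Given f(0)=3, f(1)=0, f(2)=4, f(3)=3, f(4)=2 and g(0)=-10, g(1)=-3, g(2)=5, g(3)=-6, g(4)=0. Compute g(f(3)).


-6


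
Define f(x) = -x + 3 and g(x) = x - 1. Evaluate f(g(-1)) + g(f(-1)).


f(g(-1)) = 5
g(f(-1)) = 3
Sum = 8

8


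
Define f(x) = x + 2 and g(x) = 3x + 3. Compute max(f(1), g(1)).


f(1) = 3
g(1) = 6
max = 6

6


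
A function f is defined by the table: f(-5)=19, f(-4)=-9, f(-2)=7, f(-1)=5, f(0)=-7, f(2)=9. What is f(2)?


Reading from the table at x = 2

9


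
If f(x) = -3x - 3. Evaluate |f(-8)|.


21


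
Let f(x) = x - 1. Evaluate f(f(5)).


f(5) = 4
f(4) = 3

3


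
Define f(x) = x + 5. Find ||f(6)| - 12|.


f(6) = 11
|11| = 11
|11 - 12| = 1

1


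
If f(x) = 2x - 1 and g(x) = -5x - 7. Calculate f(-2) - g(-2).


f(-2) = -5
g(-2) = 3
Difference = -8

-8


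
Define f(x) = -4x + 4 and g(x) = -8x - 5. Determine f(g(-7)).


g(-7) = 51
f(51) = -200

-200


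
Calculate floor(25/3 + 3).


11


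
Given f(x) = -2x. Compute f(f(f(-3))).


f(-3) = 6
f(6) = -12
f(-12) = 24

24


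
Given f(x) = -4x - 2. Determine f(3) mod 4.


f(3) = -14
-14 mod 4 = 2

2


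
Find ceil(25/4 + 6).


25/4 = 6.25
6.25 + 6 = 12.25
ceil(12.25) = 13

13


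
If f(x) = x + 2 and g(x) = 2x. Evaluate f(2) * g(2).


f(2) = 4
g(2) = 4
Product = 16

16


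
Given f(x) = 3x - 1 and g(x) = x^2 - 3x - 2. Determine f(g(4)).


g(4) = 2
f(2) = 5

5


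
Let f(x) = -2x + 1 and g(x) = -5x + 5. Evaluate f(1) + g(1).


f(1) = -1
g(1) = 0
Sum = -1

-1


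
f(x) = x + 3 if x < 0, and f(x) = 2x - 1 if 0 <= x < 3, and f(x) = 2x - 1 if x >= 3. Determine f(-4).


-1


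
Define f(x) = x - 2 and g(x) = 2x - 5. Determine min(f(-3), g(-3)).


f(-3) = -5
g(-3) = -11
min = -11

-11


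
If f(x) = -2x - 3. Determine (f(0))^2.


f(0) = -3
(-3)^2 = 9

9


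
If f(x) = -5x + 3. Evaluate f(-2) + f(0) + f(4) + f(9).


f(-2) = 13
f(0) = 3
f(4) = -17
f(9) = -42
Sum = -43

-43


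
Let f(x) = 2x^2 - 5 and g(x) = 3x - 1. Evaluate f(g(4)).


g(4) = 11
f(11) = 2*(11)^2 - 5 = 237

237


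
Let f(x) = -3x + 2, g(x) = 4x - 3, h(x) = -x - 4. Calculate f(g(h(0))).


59


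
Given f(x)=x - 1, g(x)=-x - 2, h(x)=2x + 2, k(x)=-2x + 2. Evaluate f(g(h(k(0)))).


k(0) = 2
h(2) = 6
g(6) = -8
f(-8) = -9

-9


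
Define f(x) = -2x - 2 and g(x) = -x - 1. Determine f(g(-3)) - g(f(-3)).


f(g(-3)) = -6
g(f(-3)) = -5
Difference = -1

-1


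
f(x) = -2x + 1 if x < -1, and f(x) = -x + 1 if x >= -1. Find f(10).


10 satisfies x >= -1
f(10) = -9

-9


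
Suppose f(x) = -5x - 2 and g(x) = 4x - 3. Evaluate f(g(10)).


g(10) = 37
f(37) = -187

-187


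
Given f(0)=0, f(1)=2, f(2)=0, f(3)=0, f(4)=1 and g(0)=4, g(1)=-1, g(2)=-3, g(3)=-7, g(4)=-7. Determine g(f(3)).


f(3) = 0
g(0) = 4

4


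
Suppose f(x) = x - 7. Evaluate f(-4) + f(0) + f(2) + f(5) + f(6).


f(-4) = -11
f(0) = -7
f(2) = -5
f(5) = -2
f(6) = -1
Sum = -26

-26


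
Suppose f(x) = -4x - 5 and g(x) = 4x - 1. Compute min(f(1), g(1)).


f(1) = -9
g(1) = 3
min = -9

-9


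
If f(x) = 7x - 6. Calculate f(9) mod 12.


9


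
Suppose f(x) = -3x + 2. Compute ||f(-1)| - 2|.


3


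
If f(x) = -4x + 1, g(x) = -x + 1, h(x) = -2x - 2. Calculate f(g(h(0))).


-11


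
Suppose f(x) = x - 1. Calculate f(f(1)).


-1


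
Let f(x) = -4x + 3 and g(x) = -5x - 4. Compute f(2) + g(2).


-19


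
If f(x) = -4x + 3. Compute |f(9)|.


f(9) = -33
|-33| = 33

33


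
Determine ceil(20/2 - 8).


20/2 = 10
10 - 8 = 2
ceil(2) = 2

2


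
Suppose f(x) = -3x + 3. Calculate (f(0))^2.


f(0) = 3
(3)^2 = 9

9


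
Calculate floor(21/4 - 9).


21/4 = 5.25
5.25 - 9 = -3.75
floor(-3.75) = -4

-4


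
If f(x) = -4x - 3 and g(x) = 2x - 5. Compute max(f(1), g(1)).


f(1) = -7
g(1) = -3
max = -3

-3


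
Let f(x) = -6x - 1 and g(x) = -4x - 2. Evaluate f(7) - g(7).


-13


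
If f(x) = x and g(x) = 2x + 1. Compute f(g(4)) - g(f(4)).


f(g(4)) = 9
g(f(4)) = 9
Difference = 0

0


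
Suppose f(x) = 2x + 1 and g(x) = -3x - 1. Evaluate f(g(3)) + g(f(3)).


-41
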